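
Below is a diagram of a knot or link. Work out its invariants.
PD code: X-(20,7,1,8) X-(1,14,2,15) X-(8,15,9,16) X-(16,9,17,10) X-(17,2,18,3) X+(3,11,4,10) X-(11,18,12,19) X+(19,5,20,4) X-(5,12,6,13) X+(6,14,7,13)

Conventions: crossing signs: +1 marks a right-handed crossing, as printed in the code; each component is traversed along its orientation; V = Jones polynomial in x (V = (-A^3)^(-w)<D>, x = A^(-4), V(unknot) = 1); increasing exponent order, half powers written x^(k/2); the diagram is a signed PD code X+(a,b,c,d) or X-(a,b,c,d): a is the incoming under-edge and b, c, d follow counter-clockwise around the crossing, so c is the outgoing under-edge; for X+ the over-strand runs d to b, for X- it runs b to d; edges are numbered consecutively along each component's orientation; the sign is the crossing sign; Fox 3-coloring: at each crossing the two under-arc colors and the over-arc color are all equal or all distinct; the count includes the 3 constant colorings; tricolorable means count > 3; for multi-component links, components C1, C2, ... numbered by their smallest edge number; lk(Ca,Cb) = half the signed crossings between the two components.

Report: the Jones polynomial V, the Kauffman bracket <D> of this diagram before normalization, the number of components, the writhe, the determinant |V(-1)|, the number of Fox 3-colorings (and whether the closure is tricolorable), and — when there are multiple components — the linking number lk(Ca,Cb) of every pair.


V = -x^-6 + x^-5 - x^-4 + 2x^-3 - x^-2 + x^-1
<D> = A^-8 - A^-4 + 2 - A^4 + A^8 - A^12 (w = -4)
1 component over 10 crossings, w = -4
3 Fox colorings among 3^10, |V(-1)| = 7: not tricolorable
why: w = -4 (over 10 crossings) is diagram-only; (-A^3)^(4) removes it from V


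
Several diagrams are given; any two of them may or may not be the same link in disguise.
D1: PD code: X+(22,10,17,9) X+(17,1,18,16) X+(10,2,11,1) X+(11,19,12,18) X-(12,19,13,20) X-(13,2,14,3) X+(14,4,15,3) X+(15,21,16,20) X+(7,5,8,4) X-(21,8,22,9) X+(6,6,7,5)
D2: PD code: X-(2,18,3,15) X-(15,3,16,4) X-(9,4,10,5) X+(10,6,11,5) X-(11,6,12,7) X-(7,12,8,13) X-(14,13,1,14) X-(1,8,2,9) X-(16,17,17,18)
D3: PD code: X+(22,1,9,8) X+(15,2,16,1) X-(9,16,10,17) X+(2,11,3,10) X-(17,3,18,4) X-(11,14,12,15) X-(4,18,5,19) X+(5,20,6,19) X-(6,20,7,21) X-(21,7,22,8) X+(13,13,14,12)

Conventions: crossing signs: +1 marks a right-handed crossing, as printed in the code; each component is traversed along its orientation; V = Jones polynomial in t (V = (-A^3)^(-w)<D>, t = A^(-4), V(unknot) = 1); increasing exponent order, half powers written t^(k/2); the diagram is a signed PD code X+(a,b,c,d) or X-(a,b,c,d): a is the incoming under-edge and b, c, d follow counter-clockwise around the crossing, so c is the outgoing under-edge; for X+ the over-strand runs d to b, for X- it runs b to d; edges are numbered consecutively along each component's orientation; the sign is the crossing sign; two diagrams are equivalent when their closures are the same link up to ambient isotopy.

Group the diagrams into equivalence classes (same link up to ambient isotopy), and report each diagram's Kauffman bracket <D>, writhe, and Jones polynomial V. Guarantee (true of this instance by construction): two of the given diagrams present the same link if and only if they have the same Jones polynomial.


classes: {D1} | {D2} | {D3}
V(D1) = -t^(1/2) - t^(5/2)  [11 crossings, <D> = A^5 + A^13, w = +5]
V(D2) = t^(-13/2) - t^(-11/2) + t^(-9/2) - 2t^(-7/2) - t^(-3/2)  [9 crossings, <D> = A^-15 + 2A^-7 - A^-3 + A - A^5, w = -7]
V(D3) = t^(-7/2) - 2t^(-5/2) + t^(-3/2) - 2t^(-1/2) + t^(1/2) - t^(3/2)  (w -1, c 11, <D> = A^-9 - A^-5 + 2A^-1 - A^3 + 2A^7 - A^11)
insight: 3 values of V(t) split the 3 diagrams


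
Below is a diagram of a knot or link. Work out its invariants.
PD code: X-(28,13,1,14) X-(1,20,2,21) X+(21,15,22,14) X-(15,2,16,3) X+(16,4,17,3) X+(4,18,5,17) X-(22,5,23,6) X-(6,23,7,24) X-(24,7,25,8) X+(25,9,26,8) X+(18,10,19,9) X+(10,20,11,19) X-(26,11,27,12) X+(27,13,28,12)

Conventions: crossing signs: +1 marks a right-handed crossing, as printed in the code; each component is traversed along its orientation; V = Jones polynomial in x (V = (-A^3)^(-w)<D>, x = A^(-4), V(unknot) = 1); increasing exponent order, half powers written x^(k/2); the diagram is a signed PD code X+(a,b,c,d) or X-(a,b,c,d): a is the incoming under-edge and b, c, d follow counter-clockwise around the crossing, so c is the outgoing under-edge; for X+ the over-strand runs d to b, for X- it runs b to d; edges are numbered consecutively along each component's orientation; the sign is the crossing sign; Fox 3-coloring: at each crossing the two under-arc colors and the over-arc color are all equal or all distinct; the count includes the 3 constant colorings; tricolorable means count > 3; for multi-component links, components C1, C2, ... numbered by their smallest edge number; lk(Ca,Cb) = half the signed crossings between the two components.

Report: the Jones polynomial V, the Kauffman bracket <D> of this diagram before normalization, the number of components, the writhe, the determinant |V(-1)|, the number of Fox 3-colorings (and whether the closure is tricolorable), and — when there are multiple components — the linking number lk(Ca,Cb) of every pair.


V = -x^-3 + x^-2 - x^-1 + 3 - x + x^2 - x^3
<D> = -A^-12 + A^-8 - A^-4 + 3 - A^4 + A^8 - A^12 (w = 0)
1 component over 14 crossings, w = 0
27 Fox colorings among 3^14, |V(-1)| = 9: tricolorable
why: V spans 6 powers of x: at least 6 crossings in any diagram


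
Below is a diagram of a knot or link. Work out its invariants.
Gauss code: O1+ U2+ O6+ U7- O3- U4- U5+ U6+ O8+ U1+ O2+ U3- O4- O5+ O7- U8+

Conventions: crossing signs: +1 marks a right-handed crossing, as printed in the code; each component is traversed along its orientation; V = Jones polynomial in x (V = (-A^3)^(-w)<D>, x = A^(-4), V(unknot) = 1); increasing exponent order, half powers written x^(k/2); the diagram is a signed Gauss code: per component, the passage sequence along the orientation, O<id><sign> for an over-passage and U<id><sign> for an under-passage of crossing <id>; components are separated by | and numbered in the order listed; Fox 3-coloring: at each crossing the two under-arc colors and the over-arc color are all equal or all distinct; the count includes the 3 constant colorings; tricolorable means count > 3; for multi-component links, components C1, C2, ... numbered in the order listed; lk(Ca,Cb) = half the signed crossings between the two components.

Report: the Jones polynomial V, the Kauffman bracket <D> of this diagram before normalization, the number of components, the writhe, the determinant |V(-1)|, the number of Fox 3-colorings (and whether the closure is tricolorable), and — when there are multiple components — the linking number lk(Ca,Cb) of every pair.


Jones polynomial: V(x) = x^-1 - 1 + 2x - 2x^2 + 2x^3 - 2x^4 + x^5
<D> = A^-14 - 2A^-10 + 2A^-6 - 2A^-2 + 2A^2 - A^6 + A^10; writhe +2
components 1, writhe +2 (8 crossings)
3-colorings: 3 of 3^8, det 11 — not tricolorable
note: w = +2 (over 8 crossings) is diagram-only; (-A^3)^(-2) removes it from V


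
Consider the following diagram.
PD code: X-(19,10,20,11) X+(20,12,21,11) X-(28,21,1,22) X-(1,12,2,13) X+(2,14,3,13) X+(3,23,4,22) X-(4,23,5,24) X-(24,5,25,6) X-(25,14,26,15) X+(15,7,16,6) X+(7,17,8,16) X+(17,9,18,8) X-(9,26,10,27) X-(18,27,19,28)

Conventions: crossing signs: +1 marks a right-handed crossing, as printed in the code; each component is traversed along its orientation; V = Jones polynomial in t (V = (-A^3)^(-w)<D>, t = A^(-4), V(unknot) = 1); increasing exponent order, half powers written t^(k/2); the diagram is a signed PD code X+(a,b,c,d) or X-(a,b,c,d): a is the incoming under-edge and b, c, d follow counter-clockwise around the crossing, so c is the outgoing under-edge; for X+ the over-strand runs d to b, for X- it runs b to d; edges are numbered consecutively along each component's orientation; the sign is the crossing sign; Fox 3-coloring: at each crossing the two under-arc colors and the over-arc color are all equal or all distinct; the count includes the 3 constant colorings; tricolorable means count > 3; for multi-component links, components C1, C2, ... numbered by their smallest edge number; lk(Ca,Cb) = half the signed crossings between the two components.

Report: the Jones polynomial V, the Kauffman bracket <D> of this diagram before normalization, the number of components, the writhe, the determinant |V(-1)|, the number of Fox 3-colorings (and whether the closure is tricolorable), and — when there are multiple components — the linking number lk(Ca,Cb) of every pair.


V = -t^-5 + t^-4 - t^-3 + 2t^-2 - t^-1 + 2 - t
<D> = -A^-10 + 2A^-6 - A^-2 + 2A^2 - A^6 + A^10 - A^14 (w = -2)
1 component over 14 crossings, w = -2
9 Fox colorings among 3^14, |V(-1)| = 9: tricolorable
why: |V(-1)| = 9: so tricolorable, since 3 divides 9


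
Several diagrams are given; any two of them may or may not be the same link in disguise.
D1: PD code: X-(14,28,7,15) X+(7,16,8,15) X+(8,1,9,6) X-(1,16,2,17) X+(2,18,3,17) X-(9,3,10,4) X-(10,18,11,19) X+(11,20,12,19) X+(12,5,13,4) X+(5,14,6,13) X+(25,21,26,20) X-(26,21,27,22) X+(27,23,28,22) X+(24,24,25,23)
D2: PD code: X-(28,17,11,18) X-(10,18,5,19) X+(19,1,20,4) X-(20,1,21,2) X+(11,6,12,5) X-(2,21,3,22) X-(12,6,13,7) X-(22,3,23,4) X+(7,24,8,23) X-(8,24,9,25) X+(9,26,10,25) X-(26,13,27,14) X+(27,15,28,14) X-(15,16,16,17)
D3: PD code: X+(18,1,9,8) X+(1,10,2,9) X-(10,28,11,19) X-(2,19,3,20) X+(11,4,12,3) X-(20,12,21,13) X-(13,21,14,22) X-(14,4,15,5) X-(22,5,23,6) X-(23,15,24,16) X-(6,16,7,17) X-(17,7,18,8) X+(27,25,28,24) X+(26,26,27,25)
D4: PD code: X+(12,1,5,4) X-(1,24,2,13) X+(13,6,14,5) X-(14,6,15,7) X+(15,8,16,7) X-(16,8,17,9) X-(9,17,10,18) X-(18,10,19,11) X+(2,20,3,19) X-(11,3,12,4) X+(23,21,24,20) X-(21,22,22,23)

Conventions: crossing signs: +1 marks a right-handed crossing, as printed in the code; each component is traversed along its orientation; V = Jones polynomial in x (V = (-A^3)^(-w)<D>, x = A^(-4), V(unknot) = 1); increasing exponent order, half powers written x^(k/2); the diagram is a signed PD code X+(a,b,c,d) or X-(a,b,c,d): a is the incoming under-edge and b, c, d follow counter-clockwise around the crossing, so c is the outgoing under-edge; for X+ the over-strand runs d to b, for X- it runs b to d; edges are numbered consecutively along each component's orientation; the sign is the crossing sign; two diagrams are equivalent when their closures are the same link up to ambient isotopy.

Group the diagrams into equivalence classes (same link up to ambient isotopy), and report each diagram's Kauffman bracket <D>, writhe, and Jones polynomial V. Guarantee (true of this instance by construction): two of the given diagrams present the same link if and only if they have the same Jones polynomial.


grouping into links: {D1} | {D2, D4} | {D3}
V(D1) = 1 + x + x^2 + x^3  (w +4, c 14, <D> = 1 + A^4 + A^8 + A^12)
V(D2) = x^-3 + x^-2 + x^-1 + 1  [14 crossings, <D> = A^-12 + A^-8 + A^-4 + 1, w = -4]
D3 (bracket A^-4 + 2A^4 - A^8 + 2A^12 - A^16 + A^20; 14 crossings at w = -4): V = x^-8 - x^-7 + 2x^-6 - x^-5 + 2x^-4 + x^-2
V(D4) = x^-3 + x^-2 + x^-1 + 1  (w -2, c 12, <D> = A^-6 + A^-2 + A^2 + A^6)
why: comparing 4 Jones polynomials yields 3 groups


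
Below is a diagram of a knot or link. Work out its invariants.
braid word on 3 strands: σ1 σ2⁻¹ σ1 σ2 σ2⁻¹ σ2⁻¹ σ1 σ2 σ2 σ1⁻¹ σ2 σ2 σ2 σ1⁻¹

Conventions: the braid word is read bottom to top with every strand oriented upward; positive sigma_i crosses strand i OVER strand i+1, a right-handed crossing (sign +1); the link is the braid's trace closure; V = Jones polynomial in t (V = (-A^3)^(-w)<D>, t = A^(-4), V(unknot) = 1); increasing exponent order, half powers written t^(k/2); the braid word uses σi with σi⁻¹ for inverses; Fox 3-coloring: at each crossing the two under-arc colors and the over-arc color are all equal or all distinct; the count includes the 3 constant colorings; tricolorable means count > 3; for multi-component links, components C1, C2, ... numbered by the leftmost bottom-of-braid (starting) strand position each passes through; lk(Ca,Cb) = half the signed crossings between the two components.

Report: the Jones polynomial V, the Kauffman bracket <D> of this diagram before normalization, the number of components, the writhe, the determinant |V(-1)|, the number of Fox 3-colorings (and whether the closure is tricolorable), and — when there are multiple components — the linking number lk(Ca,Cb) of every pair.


Jones polynomial: V(t) = 2t - 2t^2 + 3t^3 - 3t^4 + 2t^5 - 2t^6 + t^7
<D> = A^-16 - 2A^-12 + 2A^-8 - 3A^-4 + 3 - 2A^4 + 2A^8; writhe +4
components 1, writhe +4 (14 crossings)
3-colorings: 9 of 3^14, det 15 — tricolorable
note: V spans 6 powers of t: at least 6 crossings in any diagram


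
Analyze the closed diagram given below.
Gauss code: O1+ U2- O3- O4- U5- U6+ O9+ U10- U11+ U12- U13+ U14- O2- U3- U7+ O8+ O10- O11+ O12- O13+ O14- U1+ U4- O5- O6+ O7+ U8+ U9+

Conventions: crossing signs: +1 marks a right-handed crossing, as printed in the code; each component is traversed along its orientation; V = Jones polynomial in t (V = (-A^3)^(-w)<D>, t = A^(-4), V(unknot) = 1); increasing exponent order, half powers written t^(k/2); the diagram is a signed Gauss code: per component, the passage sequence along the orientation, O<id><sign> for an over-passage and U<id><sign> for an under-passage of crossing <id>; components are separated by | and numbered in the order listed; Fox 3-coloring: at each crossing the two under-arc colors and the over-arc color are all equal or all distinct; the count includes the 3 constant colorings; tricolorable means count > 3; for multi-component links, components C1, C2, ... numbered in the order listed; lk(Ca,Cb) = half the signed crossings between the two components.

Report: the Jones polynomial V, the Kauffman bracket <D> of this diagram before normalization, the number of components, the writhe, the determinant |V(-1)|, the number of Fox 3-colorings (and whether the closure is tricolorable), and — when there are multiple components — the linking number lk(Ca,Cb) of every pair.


V(t) = -t^-3 + 2t^-2 - 2t^-1 + 3 - 2t + 2t^2 - t^3
bracket: -A^-12 + 2A^-8 - 2A^-4 + 3 - 2A^4 + 2A^8 - A^12, w = 0
1 component, writhe 0, over 14 crossings
det 13, colorings 3 of 3^14 — not tricolorable
observation: w = 0 shifts under R1 moves; the (-A^3)^(0) factor cancels that in V


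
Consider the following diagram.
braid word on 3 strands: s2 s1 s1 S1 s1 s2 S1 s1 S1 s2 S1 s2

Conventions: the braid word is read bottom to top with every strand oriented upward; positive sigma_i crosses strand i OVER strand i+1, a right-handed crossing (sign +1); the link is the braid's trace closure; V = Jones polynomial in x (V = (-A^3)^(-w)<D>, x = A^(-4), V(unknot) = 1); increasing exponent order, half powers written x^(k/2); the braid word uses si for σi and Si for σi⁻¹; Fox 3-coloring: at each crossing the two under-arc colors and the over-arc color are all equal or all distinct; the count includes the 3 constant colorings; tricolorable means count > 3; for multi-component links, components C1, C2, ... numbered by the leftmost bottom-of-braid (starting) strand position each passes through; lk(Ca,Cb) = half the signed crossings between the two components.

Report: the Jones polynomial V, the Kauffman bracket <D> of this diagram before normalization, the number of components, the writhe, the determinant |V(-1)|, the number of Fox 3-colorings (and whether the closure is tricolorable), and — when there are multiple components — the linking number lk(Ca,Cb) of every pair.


Jones polynomial: V(x) = 2x - 2x^2 + 3x^3 - 3x^4 + 2x^5 - 2x^6 + x^7
<D> = A^-16 - 2A^-12 + 2A^-8 - 3A^-4 + 3 - 2A^4 + 2A^8; writhe +4
components 1, writhe +4 (12 crossings)
3-colorings: 9 of 3^12, det 15 — tricolorable
note: det 15 = |V(-1)|; divisible by 3, so tricolorable


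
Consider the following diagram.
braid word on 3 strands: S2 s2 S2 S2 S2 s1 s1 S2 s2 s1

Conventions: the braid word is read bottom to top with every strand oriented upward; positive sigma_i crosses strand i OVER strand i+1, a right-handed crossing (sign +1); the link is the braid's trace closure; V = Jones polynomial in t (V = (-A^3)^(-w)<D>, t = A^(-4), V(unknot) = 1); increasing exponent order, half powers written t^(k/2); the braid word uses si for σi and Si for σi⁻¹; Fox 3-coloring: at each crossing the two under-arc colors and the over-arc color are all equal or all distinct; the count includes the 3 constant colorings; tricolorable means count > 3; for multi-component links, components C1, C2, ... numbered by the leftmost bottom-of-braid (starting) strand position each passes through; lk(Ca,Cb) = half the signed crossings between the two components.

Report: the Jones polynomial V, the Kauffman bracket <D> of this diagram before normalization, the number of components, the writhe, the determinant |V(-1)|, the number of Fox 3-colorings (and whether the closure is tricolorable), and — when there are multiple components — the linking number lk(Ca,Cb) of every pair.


V(t) = -t^-3 + t^-2 - t^-1 + 3 - t + t^2 - t^3
bracket: -A^-12 + A^-8 - A^-4 + 3 - A^4 + A^8 - A^12, w = 0
1 component, writhe 0, over 10 crossings
det 9, colorings 27 of 3^10 — tricolorable
observation: w = 0 (over 10 crossings) is diagram-only; (-A^3)^(0) removes it from V


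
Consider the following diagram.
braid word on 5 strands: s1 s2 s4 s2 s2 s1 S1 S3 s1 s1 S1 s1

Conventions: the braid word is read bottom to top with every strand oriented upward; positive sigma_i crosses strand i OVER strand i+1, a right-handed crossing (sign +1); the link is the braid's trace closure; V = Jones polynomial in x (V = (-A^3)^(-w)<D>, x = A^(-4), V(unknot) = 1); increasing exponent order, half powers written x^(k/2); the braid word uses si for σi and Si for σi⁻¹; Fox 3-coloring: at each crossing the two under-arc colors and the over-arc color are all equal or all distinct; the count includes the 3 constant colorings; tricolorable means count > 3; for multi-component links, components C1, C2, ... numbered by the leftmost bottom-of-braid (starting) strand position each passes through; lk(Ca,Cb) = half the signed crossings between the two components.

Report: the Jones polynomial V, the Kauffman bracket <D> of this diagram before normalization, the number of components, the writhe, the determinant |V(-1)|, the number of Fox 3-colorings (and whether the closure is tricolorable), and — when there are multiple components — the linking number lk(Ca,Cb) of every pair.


Jones polynomial: V(x) = x^2 + 2x^4 - 2x^5 + x^6 - 2x^7 + x^8
<D> = A^-14 - 2A^-10 + A^-6 - 2A^-2 + 2A^2 + A^10; writhe +6
components 1, writhe +6 (12 crossings)
3-colorings: 27 of 3^12, det 9 — tricolorable
note: V spans 6 powers of x: at least 6 crossings in any diagram


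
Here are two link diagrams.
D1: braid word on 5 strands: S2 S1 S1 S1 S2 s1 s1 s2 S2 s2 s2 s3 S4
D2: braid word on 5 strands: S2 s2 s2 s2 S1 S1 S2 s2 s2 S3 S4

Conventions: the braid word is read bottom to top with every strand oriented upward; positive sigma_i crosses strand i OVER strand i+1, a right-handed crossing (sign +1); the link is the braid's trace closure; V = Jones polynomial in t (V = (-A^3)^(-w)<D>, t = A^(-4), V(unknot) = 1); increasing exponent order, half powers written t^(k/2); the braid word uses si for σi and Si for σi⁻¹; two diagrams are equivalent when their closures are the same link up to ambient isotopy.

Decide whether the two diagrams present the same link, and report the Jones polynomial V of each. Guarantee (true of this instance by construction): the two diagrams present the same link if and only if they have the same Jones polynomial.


equivalent: no
D1 (bracket A^-9 + 2A^-1 - A^3 + A^7 - A^11; 13 crossings at w = -1): V = t^(-7/2) - t^(-5/2) + t^(-3/2) - 2t^(-1/2) - t^(3/2)
V(D2) = -t^(-3/2) - 2t^(1/2) + t^(3/2) - t^(5/2) + t^(7/2)  (w -1, c 11, <D> = -A^-17 + A^-13 - A^-9 + 2A^-5 + A^3)
key observation: V(t) takes 2 values over 2 diagrams, fixing the grouping


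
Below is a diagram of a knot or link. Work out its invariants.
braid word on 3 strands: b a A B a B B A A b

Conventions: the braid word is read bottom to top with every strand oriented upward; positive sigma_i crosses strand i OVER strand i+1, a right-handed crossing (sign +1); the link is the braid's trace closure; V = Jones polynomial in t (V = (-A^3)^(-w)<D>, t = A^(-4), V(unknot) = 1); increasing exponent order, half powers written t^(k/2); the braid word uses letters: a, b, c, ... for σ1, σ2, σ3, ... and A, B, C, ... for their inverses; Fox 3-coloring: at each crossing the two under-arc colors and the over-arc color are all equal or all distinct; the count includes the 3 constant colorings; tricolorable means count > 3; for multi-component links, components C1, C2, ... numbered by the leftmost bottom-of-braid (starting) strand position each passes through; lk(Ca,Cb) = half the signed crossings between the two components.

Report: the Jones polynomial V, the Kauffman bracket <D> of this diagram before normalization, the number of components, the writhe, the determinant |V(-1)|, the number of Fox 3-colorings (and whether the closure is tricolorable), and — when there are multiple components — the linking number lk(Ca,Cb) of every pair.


V(t) = -t^-4 + t^-3 + t^-1
bracket: A^-2 + A^6 - A^10, w = -2
1 component, writhe -2, over 10 crossings
det 3, colorings 9 of 3^10 — tricolorable
observation: inverse pairs cancel, leaving σ1 σ2⁻¹ σ2⁻¹ σ1⁻¹ σ1⁻¹ σ2


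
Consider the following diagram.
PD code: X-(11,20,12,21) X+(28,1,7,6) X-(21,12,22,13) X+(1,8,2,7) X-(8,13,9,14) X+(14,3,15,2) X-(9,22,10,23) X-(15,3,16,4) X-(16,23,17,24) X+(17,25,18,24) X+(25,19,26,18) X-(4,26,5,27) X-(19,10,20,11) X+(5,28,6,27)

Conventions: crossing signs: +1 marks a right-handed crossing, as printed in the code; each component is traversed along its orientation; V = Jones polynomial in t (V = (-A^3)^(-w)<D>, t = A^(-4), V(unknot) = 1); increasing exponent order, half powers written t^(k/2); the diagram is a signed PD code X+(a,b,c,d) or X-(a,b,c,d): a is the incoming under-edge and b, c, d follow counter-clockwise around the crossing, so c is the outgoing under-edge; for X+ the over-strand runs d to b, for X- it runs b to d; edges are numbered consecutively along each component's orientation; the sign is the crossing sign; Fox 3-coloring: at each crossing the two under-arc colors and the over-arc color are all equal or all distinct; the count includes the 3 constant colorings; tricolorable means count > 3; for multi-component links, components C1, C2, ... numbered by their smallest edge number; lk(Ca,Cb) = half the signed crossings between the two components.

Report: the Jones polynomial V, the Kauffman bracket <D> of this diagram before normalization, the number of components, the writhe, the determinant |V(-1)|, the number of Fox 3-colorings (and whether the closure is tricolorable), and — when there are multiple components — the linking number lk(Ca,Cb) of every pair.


V = t^(-7/2) - t^(-5/2) + t^(-3/2) - 2t^(-1/2) - t^(3/2)
<D> = -A^-12 - 2A^-4 + 1 - A^4 + A^8 (w = -2)
2 components over 14 crossings, w = -2
lk(C1,C2): +1
9 Fox colorings among 3^14, |V(-1)| = 6: tricolorable
why: span 5 respects span(V) <= c + mu - 1 = 15 for this 2-component diagram


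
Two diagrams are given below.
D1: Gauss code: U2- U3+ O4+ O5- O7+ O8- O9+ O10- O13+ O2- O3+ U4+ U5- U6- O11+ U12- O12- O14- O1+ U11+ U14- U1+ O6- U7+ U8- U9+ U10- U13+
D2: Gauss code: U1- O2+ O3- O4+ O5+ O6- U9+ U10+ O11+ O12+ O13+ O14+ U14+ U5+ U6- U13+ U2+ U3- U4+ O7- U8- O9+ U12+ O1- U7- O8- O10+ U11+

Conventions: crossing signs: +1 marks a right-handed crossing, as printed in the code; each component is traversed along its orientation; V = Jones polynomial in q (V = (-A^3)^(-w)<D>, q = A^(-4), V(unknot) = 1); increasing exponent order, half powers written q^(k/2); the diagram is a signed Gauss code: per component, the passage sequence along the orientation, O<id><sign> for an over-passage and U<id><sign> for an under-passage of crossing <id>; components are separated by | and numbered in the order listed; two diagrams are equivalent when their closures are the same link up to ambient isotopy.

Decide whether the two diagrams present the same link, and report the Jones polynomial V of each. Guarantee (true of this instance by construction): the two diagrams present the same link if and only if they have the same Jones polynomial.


equivalent: no
V(D1) = 1  (w 0, c 14, <D> = 1)
V(D2) = -q^-1 + 2 - q + 2q^2 - q^3 + q^4 - q^5  (w +4, c 14, <D> = -A^-8 + A^-4 - 1 + 2A^4 - A^8 + 2A^12 - A^16)
why: 2 classes among 2 diagrams; unequal V(q) rules out equality


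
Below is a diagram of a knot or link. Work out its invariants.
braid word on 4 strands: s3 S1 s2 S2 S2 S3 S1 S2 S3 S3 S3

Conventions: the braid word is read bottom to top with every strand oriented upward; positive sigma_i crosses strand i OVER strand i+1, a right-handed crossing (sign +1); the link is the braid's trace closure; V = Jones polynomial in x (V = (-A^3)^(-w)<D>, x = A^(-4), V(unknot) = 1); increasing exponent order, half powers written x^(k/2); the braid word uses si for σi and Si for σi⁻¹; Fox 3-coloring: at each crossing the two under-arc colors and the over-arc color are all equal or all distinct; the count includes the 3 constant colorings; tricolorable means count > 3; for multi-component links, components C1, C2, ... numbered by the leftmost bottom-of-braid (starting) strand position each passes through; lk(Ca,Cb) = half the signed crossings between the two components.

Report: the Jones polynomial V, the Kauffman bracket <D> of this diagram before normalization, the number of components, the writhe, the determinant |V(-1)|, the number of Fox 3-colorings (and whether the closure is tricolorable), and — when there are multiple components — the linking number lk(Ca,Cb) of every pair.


V(x) = -x^-7 + x^-6 - x^-5 + x^-4 + x^-2
bracket: -A^-13 - A^-5 + A^-1 - A^3 + A^7, w = -7
1 component, writhe -7, over 11 crossings
det 5, colorings 3 of 3^11 — not tricolorable
observation: |V(-1)| = 5: so not tricolorable, since 3 does not divide 5


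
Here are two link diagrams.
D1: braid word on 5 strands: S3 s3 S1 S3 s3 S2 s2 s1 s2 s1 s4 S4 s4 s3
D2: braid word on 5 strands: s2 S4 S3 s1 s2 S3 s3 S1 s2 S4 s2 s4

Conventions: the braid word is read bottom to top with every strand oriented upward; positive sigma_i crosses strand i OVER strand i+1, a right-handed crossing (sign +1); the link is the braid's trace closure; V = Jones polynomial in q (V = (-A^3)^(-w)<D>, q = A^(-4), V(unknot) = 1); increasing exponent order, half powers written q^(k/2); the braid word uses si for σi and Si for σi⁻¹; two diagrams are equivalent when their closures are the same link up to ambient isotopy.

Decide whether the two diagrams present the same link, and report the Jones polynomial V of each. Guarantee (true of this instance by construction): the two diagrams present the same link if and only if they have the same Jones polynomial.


equivalent: no
D1 (bracket A^12; 14 crossings at w = +4): V = 1
D2 (bracket -A^-10 + A^-6 + A^2; 12 crossings at w = +2): V = q + q^3 - q^4
key observation: 2 values of V(q) split the 2 diagrams


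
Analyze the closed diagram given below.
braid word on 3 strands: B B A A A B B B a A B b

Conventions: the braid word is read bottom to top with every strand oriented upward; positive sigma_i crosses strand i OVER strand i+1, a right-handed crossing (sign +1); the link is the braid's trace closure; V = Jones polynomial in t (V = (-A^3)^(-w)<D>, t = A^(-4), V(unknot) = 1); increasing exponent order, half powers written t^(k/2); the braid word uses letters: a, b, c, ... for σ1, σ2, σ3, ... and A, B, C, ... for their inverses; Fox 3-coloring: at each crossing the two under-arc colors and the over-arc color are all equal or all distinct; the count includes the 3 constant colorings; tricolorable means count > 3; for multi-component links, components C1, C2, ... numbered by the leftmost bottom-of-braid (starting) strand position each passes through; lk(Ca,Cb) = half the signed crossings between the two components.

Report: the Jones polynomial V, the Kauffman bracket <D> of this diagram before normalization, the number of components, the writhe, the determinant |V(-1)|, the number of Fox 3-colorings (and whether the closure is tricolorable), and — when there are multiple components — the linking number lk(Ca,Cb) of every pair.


V(t) = t^-11 - 2t^-10 + 2t^-9 - 3t^-8 + 2t^-7 - 2t^-6 + 2t^-5 + t^-3
bracket: A^-12 + 2A^-4 - 2 + 2A^4 - 3A^8 + 2A^12 - 2A^16 + A^20, w = -8
1 component, writhe -8, over 12 crossings
det 15, colorings 9 of 3^12 — tricolorable
observation: w = -8 (over 12 crossings) is diagram-only; (-A^3)^(8) removes it from V


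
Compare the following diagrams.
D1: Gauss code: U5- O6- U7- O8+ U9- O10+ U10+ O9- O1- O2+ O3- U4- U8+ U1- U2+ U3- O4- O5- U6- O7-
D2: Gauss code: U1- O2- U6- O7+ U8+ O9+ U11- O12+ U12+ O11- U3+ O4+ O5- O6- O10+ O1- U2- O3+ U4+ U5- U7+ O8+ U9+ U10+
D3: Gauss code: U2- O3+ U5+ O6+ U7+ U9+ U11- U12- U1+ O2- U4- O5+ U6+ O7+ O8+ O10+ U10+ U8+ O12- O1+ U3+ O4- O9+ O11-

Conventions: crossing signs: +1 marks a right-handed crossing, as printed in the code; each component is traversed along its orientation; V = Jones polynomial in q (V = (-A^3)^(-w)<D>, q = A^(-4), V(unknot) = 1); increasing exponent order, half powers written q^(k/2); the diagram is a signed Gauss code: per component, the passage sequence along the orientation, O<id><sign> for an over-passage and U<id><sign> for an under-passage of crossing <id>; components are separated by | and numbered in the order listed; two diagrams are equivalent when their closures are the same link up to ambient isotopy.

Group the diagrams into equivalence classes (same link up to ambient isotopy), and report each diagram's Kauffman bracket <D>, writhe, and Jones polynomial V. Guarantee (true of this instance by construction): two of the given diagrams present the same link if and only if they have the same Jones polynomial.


classes: {D1} | {D2, D3}
V(D1) = -q^-4 + q^-3 + q^-1  [10 crossings, <D> = A^-8 + 1 - A^4, w = -4]
D2 (bracket A^-14 - 2A^-10 + 2A^-6 - 2A^-2 + 2A^2 - A^6 + A^10; 12 crossings at w = +2): V = q^-1 - 1 + 2q - 2q^2 + 2q^3 - 2q^4 + q^5
V(D3) = q^-1 - 1 + 2q - 2q^2 + 2q^3 - 2q^4 + q^5  [12 crossings, <D> = A^-8 - 2A^-4 + 2 - 2A^4 + 2A^8 - A^12 + A^16, w = +4]
note: comparing 3 Jones polynomials yields 2 groups


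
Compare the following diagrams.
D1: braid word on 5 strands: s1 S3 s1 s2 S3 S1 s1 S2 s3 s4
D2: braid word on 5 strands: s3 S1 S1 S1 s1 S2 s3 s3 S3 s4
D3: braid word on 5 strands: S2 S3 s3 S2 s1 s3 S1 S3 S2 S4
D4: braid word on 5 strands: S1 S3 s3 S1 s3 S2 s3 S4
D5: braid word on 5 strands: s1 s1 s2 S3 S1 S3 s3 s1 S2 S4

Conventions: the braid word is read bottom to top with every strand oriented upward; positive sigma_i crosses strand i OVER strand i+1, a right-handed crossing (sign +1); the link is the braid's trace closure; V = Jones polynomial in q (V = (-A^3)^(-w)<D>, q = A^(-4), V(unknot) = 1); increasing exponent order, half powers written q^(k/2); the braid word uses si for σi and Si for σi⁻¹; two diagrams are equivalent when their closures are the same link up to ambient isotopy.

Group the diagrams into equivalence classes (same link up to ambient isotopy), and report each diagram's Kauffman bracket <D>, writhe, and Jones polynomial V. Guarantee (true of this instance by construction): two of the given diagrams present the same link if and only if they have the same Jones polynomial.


classes: {D1, D5} | {D2, D4} | {D3}
V(D1) = 1 + q + q^2 + q^3  [10 crossings, <D> = A^-6 + A^-2 + A^2 + A^6, w = +2]
V(D2) = q^-2 + 2 + q^2  [10 crossings, <D> = A^-8 + 2 + A^8, w = 0]
D3 (bracket A^-12 + 2A^-8 + 2A^-4 + 1 - A^4 - A^8; 10 crossings at w = -4): V = -q^-5 - q^-4 + q^-3 + 2q^-2 + 2q^-1 + 1
D4 (bracket A^-14 + 2A^-6 + A^2; 8 crossings at w = -2): V = q^-2 + 2 + q^2
V(D5) = 1 + q + q^2 + q^3  [10 crossings, <D> = A^-12 + A^-8 + A^-4 + 1, w = 0]
insight: 3 values of V(q) split the 5 diagrams


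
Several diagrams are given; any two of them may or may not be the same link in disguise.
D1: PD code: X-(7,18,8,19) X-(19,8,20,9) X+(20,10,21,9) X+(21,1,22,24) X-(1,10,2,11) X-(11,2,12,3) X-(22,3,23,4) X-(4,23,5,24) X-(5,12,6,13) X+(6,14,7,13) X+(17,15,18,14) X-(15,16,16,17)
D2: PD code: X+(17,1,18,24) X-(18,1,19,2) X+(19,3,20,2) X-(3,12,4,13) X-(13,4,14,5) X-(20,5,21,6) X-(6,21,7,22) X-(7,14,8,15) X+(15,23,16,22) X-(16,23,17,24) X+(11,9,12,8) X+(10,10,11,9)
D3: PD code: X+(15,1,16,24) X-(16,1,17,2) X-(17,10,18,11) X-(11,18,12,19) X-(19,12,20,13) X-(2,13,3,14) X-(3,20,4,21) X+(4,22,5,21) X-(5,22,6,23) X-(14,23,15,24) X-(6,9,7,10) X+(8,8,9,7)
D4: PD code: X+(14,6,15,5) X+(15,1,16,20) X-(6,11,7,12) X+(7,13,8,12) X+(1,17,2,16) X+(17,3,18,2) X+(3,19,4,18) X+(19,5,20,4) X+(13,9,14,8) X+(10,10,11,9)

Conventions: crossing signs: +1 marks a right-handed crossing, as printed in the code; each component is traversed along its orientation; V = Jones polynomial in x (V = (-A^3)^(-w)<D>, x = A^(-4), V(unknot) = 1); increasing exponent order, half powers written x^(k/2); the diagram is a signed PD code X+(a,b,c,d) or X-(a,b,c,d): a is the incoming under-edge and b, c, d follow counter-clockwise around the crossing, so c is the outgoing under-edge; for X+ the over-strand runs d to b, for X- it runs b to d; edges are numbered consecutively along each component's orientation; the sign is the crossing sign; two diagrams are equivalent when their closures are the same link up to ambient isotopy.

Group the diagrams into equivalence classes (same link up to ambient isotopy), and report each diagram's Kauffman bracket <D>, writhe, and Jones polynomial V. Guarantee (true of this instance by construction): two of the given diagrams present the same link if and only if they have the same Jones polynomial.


grouping into links: {D1, D2} | {D3} | {D4}
V(D1) = -x^-6 + x^-5 - x^-4 + 2x^-3 - x^-2 + x^-1  (w -4, c 12, <D> = A^-8 - A^-4 + 2 - A^4 + A^8 - A^12)
V(D2) = -x^-6 + x^-5 - x^-4 + 2x^-3 - x^-2 + x^-1  (w -2, c 12, <D> = A^-2 - A^2 + 2A^6 - A^10 + A^14 - A^18)
D3 (bracket A^-10 + A^-2 - A^2 + A^6 - A^10; 12 crossings at w = -6): V = -x^-7 + x^-6 - x^-5 + x^-4 + x^-2
V(D4) = x^2 + x^4 - x^5 + x^6 - x^7  [10 crossings, <D> = -A^-4 + 1 - A^4 + A^8 + A^16, w = +8]
why: V(x) takes 3 values over 4 diagrams, fixing the grouping


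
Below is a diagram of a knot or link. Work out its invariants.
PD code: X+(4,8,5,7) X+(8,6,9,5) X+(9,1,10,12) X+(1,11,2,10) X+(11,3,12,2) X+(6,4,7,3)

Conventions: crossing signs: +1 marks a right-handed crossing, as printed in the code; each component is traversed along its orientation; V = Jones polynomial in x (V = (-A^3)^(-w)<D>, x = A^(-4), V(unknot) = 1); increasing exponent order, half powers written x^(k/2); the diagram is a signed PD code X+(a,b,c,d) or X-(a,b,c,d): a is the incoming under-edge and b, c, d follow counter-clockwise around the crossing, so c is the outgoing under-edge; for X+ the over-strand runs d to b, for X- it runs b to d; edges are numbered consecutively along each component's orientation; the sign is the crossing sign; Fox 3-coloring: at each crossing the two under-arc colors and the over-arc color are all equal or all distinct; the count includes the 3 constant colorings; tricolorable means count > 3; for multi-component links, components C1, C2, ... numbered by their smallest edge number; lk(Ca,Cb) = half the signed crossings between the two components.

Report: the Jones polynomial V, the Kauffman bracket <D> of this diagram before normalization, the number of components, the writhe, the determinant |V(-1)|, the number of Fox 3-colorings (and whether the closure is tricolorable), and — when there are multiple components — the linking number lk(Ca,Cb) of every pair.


V = x^2 + 2x^4 - 2x^5 + x^6 - 2x^7 + x^8
<D> = A^-14 - 2A^-10 + A^-6 - 2A^-2 + 2A^2 + A^10 (w = +6)
1 component over 6 crossings, w = +6
27 Fox colorings among 3^6, |V(-1)| = 9: tricolorable
why: V spans 6 powers of x: at least 6 crossings in any diagram


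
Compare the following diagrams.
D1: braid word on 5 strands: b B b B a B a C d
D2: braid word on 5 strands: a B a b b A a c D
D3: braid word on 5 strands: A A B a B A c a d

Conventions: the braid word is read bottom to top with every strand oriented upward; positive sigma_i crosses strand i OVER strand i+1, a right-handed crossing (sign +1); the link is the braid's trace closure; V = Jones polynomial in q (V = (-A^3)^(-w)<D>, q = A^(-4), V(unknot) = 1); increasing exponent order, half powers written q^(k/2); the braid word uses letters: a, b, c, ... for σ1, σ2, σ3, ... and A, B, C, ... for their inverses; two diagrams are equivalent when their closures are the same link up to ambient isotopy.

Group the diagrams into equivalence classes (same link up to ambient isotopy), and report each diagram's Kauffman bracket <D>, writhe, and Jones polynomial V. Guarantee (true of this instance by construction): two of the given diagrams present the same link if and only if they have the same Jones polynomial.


grouping into links: {D1} | {D2} | {D3}
V(D1) = -q^(1/2) - q^(5/2)  (w +1, c 9, <D> = A^-7 + A)
V(D2) = -q^(1/2) + q^(3/2) - q^(5/2) - q^(9/2)  (w +3, c 9, <D> = A^-9 + A^-1 - A^3 + A^7)
V(D3) = -q^(-9/2) - q^(-5/2) + q^(-3/2) - q^(-1/2)  (w -1, c 9, <D> = A^-1 - A^3 + A^7 + A^15)
key observation: 3 values of V(q) split the 3 diagrams


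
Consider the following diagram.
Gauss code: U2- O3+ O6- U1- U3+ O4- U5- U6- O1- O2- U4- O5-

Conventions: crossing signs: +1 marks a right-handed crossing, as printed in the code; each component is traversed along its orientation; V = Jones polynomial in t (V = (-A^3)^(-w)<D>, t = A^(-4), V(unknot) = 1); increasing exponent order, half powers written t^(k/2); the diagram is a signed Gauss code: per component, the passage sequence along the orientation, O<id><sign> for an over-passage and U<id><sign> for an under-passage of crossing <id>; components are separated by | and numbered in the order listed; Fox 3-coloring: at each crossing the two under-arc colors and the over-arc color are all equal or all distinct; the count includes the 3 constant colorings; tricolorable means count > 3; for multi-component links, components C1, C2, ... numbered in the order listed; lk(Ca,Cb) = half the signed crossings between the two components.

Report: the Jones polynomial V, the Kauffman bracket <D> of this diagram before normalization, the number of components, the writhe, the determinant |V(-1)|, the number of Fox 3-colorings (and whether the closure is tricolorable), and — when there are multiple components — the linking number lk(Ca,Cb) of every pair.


V = -t^-6 + t^-5 - t^-4 + 2t^-3 - t^-2 + t^-1
<D> = A^-8 - A^-4 + 2 - A^4 + A^8 - A^12 (w = -4)
1 component over 6 crossings, w = -4
3 Fox colorings among 3^6, |V(-1)| = 7: not tricolorable
why: |V(-1)| = 7: so not tricolorable, since 3 does not divide 7


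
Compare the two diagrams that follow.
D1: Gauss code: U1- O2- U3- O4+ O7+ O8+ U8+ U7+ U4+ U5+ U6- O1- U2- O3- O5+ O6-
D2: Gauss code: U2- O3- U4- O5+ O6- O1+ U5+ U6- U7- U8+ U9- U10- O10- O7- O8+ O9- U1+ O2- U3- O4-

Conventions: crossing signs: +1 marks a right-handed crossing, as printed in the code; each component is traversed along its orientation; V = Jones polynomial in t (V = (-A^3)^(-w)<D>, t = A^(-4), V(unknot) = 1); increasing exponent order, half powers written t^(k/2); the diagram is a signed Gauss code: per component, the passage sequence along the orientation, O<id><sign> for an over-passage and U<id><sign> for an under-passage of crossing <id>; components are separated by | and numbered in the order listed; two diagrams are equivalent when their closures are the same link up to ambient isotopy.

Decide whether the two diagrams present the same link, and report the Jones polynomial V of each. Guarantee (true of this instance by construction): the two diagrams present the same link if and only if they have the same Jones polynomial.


same link: yes
V(D1) = -t^-4 + t^-3 + t^-1  [8 crossings, <D> = A^4 + A^12 - A^16, w = 0]
V(D2) = -t^-4 + t^-3 + t^-1  [10 crossings, <D> = A^-8 + 1 - A^4, w = -4]
insight: all 2 diagrams share one V(t), hence one class
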